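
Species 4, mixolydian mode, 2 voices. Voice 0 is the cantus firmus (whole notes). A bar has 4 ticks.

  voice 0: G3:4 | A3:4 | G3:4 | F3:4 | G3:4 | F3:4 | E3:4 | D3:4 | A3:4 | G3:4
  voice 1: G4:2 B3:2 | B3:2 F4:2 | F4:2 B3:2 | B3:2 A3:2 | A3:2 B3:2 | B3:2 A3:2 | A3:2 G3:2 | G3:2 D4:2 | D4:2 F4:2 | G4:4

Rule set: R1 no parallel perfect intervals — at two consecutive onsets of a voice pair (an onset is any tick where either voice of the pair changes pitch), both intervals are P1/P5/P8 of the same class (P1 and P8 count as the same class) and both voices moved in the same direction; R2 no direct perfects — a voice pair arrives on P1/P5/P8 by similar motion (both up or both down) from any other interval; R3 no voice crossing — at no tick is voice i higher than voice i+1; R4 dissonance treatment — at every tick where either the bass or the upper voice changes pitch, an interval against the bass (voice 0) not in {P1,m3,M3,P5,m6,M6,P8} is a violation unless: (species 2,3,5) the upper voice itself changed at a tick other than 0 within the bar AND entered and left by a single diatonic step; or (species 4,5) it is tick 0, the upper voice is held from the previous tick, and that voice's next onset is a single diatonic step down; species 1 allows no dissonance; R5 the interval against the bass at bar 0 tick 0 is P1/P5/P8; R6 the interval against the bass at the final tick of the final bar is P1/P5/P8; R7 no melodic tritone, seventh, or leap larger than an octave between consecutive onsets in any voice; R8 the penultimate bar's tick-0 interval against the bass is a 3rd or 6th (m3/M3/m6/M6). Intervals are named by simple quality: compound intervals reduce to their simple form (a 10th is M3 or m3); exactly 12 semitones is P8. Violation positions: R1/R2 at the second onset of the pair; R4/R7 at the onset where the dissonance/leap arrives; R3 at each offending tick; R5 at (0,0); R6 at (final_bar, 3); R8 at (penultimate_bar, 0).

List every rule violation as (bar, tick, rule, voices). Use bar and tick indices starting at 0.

(1, 0, R4, (0, 1))
(1, 2, R7, (1,))
(2, 0, R4, (0, 1))
(2, 2, R7, (1,))
(4, 0, R4, (0, 1))
(7, 0, R4, (0, 1))
(8, 0, R4, (0, 1))
(8, 0, R8, (0, 1))

bar 0: v0=G3 v1=G4 downbeat P8
bar 1: v0=A3 v1=B3 downbeat M2
bar 2: v0=G3 v1=F4 downbeat m7
bar 3: v0=F3 v1=B3 downbeat TT
bar 4: v0=G3 v1=A3 downbeat M2
bar 5: v0=F3 v1=B3 downbeat TT
bar 6: v0=E3 v1=A3 downbeat P4
bar 7: v0=D3 v1=G3 downbeat P4
bar 8: v0=A3 v1=D4 downbeat P4
bar 9: v0=G3 v1=G4 downbeat P8
  -> R4 @ bar 1 tick 0 v(0, 1): A3/B3 M2 untreated
  -> R7 @ bar 1 tick 2 v(1,): B3->F4 leap 6st
  -> R4 @ bar 2 tick 0 v(0, 1): G3/F4 m7 untreated
  -> R7 @ bar 2 tick 2 v(1,): F4->B3 leap 6st
  -> R4 @ bar 4 tick 0 v(0, 1): G3/A3 M2 untreated
  -> R4 @ bar 7 tick 0 v(0, 1): D3/G3 P4 untreated
  -> R4 @ bar 8 tick 0 v(0, 1): A3/D4 P4 untreated
  -> R8 @ bar 8 tick 0 v(0, 1): penult P4 not 3rd/6th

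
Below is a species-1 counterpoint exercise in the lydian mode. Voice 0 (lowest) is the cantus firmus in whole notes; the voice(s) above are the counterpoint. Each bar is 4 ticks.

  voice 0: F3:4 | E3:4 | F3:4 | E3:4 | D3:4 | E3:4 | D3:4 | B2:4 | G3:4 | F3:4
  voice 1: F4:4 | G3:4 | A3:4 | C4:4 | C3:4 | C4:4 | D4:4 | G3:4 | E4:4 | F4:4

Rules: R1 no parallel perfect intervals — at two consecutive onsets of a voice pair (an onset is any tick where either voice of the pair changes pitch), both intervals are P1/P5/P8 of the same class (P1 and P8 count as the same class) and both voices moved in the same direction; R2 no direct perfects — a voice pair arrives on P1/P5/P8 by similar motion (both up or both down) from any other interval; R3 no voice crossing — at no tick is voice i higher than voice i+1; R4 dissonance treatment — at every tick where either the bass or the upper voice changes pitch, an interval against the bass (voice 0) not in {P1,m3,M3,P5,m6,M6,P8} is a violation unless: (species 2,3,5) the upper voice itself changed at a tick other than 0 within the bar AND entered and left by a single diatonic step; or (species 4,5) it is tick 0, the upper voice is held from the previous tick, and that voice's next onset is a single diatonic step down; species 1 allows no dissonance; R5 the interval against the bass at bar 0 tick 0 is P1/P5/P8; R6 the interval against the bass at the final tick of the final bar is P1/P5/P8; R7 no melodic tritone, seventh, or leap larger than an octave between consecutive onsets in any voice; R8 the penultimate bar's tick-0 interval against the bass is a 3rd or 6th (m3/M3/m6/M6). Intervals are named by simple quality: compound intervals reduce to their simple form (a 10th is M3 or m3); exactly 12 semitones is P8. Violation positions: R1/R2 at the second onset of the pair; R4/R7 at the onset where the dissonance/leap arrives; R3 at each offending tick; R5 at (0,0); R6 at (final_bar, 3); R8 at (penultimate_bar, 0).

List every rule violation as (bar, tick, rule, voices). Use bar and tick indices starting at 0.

(1, 0, R7, (1,))
(4, 0, R3, (0, 1))
(4, 0, R4, (0, 1))
(4, 1, R3, (0, 1))
(4, 2, R3, (0, 1))
(4, 3, R3, (0, 1))

bar 0: v0=F3 v1=F4 downbeat P8
bar 1: v0=E3 v1=G3 downbeat m3
bar 2: v0=F3 v1=A3 downbeat M3
bar 3: v0=E3 v1=C4 downbeat m6
bar 4: v0=D3 v1=C3 downbeat M2
bar 5: v0=E3 v1=C4 downbeat m6
bar 6: v0=D3 v1=D4 downbeat P8
bar 7: v0=B2 v1=G3 downbeat m6
bar 8: v0=G3 v1=E4 downbeat M6
bar 9: v0=F3 v1=F4 downbeat P8
  -> R7 @ bar 1 tick 0 v(1,): F4->G3 leap 10st
  -> R3 @ bar 4 tick 0 v(0, 1): D3 above C3
  -> R4 @ bar 4 tick 0 v(0, 1): D3/C3 M2 untreated
  -> R3 @ bar 4 tick 1 v(0, 1): D3 above C3
  -> R3 @ bar 4 tick 2 v(0, 1): D3 above C3
  -> R3 @ bar 4 tick 3 v(0, 1): D3 above C3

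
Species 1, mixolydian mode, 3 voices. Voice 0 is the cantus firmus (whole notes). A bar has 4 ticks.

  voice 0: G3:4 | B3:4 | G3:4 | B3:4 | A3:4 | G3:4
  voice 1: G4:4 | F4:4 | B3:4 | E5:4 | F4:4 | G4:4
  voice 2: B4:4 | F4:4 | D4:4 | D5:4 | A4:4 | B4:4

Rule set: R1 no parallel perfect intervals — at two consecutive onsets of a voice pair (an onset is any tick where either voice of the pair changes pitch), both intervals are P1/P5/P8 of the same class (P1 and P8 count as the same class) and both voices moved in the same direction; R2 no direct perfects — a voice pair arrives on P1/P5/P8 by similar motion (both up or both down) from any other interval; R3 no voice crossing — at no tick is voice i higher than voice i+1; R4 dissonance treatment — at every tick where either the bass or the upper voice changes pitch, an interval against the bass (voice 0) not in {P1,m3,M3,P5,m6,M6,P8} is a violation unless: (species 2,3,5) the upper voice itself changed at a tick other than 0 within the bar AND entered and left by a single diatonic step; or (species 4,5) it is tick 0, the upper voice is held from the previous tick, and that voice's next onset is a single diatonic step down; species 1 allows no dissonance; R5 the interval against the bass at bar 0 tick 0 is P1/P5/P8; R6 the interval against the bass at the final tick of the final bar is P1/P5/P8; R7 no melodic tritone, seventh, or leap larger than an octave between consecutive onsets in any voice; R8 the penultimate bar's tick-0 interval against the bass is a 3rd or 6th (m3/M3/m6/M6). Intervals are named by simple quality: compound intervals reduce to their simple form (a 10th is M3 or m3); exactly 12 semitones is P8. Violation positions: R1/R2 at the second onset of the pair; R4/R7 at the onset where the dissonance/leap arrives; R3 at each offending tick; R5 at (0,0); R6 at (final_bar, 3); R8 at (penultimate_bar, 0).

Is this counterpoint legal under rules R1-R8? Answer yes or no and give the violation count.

bar 0: v0=G3 v1=G4 v2=B4 (M3)
bar 1: v0=B3 v1=F4 v2=F4 (TT)
bar 2: v0=G3 v1=B3 v2=D4 (P5)
bar 3: v0=B3 v1=E5 v2=D5 (m3)
bar 4: v0=A3 v1=F4 v2=A4 (P8)
bar 5: v0=G3 v1=G4 v2=B4 (M3)
  R5 @ bar0.0: opens on M3
  R2 @ bar1.0: G4/B4 M3 -> F4/F4 P1 similar
  R4 @ bar1.0: B3/F4 TT untreated
  R4 @ bar1.0: B3/F4 TT untreated
  R7 @ bar1.0: B4->F4 leap 6st
  R2 @ bar2.0: B3/F4 TT -> G3/D4 P5 similar
  R7 @ bar2.0: F4->B3 leap 6st
  R3 @ bar3.0: E5 above D5
  R4 @ bar3.0: B3/E5 P4 untreated
  R7 @ bar3.0: B3->E5 leap 17st
  R3 @ bar3.1: E5 above D5
  R3 @ bar3.2: E5 above D5
  R3 @ bar3.3: E5 above D5
  R2 @ bar4.0: B3/D5 m3 -> A3/A4 P8 similar
  R7 @ bar4.0: E5->F4 leap 11st
  R8 @ bar4.0: penult P8 not 3rd/6th
  R6 @ bar5.3: closes on M3

No (17 violations)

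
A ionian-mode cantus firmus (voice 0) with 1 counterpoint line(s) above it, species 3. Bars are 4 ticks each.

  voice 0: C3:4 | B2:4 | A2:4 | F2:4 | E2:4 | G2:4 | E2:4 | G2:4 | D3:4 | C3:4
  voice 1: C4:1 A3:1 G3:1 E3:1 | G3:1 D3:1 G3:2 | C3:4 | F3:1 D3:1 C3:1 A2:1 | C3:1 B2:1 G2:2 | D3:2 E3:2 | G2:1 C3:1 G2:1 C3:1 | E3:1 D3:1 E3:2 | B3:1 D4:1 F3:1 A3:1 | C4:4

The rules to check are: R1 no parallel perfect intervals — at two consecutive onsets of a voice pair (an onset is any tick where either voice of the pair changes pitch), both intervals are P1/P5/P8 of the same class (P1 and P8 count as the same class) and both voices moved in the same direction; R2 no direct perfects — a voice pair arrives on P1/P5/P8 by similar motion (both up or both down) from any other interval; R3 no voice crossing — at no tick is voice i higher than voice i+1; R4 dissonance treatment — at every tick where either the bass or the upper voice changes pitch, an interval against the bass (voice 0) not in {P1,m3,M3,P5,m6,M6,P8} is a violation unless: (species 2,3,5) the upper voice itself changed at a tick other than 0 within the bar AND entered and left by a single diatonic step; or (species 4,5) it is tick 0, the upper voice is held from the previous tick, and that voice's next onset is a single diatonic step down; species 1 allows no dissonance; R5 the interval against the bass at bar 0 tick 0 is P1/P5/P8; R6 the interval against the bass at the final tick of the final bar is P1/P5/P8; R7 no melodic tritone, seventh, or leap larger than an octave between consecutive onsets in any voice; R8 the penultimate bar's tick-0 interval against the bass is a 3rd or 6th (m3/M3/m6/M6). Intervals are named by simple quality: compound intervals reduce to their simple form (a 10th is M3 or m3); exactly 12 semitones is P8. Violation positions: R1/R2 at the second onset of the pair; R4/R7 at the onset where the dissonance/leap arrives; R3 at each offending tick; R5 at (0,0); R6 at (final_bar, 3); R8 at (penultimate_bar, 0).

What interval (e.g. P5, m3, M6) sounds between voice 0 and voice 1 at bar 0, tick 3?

voice 0=C3 voice 1=E3 -> M3

M3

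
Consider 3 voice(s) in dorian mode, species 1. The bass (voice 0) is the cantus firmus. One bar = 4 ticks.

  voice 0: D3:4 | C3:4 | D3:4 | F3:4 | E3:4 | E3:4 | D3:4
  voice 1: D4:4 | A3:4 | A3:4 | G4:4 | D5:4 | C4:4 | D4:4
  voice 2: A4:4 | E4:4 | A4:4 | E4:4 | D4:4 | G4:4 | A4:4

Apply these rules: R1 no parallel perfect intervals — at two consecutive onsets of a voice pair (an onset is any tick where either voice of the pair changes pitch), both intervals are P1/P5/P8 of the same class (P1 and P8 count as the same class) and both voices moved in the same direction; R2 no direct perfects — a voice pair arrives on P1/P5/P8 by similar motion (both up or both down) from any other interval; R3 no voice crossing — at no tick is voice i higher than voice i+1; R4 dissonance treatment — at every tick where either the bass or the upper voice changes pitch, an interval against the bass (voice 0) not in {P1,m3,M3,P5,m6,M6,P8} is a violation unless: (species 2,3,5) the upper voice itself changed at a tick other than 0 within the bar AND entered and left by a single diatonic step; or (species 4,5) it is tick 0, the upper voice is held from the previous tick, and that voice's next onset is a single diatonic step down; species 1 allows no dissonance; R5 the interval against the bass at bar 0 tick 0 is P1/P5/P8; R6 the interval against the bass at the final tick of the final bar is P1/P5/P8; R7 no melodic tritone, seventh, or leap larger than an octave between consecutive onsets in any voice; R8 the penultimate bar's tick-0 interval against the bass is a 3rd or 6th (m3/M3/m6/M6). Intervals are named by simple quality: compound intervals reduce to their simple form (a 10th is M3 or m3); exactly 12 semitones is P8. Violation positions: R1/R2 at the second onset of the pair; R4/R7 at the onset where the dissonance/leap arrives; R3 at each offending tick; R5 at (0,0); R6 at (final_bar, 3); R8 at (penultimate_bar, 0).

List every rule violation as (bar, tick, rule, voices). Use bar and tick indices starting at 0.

(1, 0, R1, (1, 2))
(2, 0, R2, (0, 2))
(3, 0, R3, (1, 2))
(3, 0, R4, (0, 1))
(3, 0, R4, (0, 2))
(3, 0, R7, (1,))
(3, 1, R3, (1, 2))
(3, 2, R3, (1, 2))
(3, 3, R3, (1, 2))
(4, 0, R3, (1, 2))
(4, 0, R4, (0, 1))
(4, 0, R4, (0, 2))
(4, 1, R3, (1, 2))
(4, 2, R3, (1, 2))
(4, 3, R3, (1, 2))
(5, 0, R7, (1,))
(6, 0, R1, (1, 2))

bar 0: v0=D3 v1=D4 v2=A4 downbeat P5
bar 1: v0=C3 v1=A3 v2=E4 downbeat M3
bar 2: v0=D3 v1=A3 v2=A4 downbeat P5
bar 3: v0=F3 v1=G4 v2=E4 downbeat M7
bar 4: v0=E3 v1=D5 v2=D4 downbeat m7
bar 5: v0=E3 v1=C4 v2=G4 downbeat m3
bar 6: v0=D3 v1=D4 v2=A4 downbeat P5
  -> R1 @ bar 1 tick 0 v(1, 2): D4/A4 P5 -> A3/E4 P5 similar
  -> R2 @ bar 2 tick 0 v(0, 2): C3/E4 M3 -> D3/A4 P5 similar
  -> R3 @ bar 3 tick 0 v(1, 2): G4 above E4
  -> R4 @ bar 3 tick 0 v(0, 1): F3/G4 M2 untreated
  -> R4 @ bar 3 tick 0 v(0, 2): F3/E4 M7 untreated
  -> R7 @ bar 3 tick 0 v(1,): A3->G4 leap 10st
  -> R3 @ bar 3 tick 1 v(1, 2): G4 above E4
  -> R3 @ bar 3 tick 2 v(1, 2): G4 above E4
  -> R3 @ bar 3 tick 3 v(1, 2): G4 above E4
  -> R3 @ bar 4 tick 0 v(1, 2): D5 above D4
  -> R4 @ bar 4 tick 0 v(0, 1): E3/D5 m7 untreated
  -> R4 @ bar 4 tick 0 v(0, 2): E3/D4 m7 untreated
  -> R3 @ bar 4 tick 1 v(1, 2): D5 above D4
  -> R3 @ bar 4 tick 2 v(1, 2): D5 above D4
  -> R3 @ bar 4 tick 3 v(1, 2): D5 above D4
  -> R7 @ bar 5 tick 0 v(1,): D5->C4 leap 14st
  -> R1 @ bar 6 tick 0 v(1, 2): C4/G4 P5 -> D4/A4 P5 similar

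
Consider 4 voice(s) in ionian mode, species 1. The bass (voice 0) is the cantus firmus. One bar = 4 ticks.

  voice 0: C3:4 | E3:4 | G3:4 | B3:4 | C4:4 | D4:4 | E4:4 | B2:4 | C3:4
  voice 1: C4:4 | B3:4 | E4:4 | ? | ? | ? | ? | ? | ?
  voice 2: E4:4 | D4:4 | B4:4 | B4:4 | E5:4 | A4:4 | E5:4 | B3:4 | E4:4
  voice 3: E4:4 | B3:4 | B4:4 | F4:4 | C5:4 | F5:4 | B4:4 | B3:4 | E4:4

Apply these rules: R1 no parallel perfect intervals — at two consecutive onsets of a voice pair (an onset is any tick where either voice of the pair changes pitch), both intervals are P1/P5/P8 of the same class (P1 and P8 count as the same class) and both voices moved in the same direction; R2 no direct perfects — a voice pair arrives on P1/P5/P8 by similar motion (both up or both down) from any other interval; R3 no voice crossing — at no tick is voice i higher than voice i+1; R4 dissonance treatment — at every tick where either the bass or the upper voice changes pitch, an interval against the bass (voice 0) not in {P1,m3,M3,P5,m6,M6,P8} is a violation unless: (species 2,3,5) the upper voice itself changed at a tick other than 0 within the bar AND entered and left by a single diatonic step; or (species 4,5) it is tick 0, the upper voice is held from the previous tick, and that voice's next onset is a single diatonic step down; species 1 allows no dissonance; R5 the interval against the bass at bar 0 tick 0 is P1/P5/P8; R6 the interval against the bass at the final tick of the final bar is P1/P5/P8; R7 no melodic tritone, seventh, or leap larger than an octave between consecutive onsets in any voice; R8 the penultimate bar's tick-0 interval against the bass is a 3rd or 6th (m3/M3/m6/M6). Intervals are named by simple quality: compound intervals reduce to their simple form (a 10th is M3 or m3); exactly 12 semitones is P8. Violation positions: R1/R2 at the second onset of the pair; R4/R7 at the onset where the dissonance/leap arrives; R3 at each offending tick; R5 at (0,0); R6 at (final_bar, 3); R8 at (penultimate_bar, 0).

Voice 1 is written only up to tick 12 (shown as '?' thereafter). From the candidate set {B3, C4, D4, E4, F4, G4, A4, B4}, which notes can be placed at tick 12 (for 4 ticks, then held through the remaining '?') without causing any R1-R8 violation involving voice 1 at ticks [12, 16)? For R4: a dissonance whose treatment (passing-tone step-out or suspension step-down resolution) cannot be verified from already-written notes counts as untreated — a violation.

B3: legal
C4: violates R4
D4: legal
E4: violates R4
F4: violates R4
G4: legal
A4: violates R4
B4: violates R2

{B3, D4, G4}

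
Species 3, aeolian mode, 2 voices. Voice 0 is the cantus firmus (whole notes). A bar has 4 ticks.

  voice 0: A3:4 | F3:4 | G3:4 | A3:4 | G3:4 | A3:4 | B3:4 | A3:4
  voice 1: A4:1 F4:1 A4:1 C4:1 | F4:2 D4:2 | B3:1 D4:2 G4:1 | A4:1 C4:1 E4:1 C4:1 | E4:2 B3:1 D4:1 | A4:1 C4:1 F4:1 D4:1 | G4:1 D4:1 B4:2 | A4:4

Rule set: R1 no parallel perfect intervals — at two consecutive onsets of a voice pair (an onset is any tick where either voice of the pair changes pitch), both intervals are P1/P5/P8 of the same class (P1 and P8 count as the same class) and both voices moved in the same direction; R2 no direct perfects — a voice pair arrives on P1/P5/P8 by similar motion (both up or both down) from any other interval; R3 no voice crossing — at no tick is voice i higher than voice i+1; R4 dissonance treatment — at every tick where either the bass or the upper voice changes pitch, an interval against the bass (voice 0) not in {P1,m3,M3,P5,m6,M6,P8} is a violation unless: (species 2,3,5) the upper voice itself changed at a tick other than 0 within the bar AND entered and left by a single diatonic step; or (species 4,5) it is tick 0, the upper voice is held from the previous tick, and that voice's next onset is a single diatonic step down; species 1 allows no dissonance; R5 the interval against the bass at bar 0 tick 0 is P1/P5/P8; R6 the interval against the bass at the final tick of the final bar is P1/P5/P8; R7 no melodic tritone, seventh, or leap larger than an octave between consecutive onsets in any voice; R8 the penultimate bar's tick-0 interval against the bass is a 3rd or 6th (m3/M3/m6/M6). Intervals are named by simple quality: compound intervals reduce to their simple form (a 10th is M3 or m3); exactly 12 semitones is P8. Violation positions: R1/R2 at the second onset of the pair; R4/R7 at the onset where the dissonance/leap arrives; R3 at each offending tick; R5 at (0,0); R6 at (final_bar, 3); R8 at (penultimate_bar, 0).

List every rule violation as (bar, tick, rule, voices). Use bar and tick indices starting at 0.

bar 0: v0=A3 v1=A4 downbeat P8
bar 1: v0=F3 v1=F4 downbeat P8
bar 2: v0=G3 v1=B3 downbeat M3
bar 3: v0=A3 v1=A4 downbeat P8
bar 4: v0=G3 v1=E4 downbeat M6
bar 5: v0=A3 v1=A4 downbeat P8
bar 6: v0=B3 v1=G4 downbeat m6
bar 7: v0=A3 v1=A4 downbeat P8
  -> R1 @ bar 3 tick 0 v(0, 1): G3/G4 P8 -> A3/A4 P8 similar
  -> R2 @ bar 5 tick 0 v(0, 1): G3/D4 P5 -> A3/A4 P8 similar
  -> R4 @ bar 5 tick 3 v(0, 1): A3/D4 P4 untreated
  -> R1 @ bar 7 tick 0 v(0, 1): B3/B4 P8 -> A3/A4 P8 similar

(3, 0, R1, (0, 1))
(5, 0, R2, (0, 1))
(5, 3, R4, (0, 1))
(7, 0, R1, (0, 1))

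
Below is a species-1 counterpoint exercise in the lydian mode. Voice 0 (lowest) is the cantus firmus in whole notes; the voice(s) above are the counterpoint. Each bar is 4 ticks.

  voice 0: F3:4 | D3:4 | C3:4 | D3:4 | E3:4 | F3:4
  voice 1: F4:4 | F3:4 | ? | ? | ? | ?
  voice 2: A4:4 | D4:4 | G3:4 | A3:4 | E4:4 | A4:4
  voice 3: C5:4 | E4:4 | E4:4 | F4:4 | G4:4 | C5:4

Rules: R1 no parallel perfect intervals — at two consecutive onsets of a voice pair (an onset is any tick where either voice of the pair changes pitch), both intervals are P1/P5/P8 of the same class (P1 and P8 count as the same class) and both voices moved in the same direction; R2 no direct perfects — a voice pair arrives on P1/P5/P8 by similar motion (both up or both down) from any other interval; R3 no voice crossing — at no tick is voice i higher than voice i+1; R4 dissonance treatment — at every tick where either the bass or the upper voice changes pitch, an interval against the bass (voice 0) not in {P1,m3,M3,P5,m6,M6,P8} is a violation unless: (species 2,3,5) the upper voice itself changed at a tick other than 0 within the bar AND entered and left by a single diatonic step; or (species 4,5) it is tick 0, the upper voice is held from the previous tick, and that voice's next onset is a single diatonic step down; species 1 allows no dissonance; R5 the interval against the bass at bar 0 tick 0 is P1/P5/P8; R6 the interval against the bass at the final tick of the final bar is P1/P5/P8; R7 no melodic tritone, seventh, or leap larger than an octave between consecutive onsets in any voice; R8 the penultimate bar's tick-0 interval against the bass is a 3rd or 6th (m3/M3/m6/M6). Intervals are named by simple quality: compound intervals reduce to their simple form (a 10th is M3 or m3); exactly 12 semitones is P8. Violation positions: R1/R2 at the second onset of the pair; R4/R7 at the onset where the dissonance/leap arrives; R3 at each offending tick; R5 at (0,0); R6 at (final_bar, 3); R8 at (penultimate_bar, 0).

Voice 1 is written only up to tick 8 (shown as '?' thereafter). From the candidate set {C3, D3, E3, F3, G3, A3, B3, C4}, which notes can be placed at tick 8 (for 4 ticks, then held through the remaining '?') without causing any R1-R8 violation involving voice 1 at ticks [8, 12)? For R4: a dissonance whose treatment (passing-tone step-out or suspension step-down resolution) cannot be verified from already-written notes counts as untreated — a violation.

C3: violates R2
D3: violates R4
E3: legal
F3: violates R4
G3: legal
A3: violates R3
B3: violates R3,R4,R7
C4: violates R3

{E3, G3}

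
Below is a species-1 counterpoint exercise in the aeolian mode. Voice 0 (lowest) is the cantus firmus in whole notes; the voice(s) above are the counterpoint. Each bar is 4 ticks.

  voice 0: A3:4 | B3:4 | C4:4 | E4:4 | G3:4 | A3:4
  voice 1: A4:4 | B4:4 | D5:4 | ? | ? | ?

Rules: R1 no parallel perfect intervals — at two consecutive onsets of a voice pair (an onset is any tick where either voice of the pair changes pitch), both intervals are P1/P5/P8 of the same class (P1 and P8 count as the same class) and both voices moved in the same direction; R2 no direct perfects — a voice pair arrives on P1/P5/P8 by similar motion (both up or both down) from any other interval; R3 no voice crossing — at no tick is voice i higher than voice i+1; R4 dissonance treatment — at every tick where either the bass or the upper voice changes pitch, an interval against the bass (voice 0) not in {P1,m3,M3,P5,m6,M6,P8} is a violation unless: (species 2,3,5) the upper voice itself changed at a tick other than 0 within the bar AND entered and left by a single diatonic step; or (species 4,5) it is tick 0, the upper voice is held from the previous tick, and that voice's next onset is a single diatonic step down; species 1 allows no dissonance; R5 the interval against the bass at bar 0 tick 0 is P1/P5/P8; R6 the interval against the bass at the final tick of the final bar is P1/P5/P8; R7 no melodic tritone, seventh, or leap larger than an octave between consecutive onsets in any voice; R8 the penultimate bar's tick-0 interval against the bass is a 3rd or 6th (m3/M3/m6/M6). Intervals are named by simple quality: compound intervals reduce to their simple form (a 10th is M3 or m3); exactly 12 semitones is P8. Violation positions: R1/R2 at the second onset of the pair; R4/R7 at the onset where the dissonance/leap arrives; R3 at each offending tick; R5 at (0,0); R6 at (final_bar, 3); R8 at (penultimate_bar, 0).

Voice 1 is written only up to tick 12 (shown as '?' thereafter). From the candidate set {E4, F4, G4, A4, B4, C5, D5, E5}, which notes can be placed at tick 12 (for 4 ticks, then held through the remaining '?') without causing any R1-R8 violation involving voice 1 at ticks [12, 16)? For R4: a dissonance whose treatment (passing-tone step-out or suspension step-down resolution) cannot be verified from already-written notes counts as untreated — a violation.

{B4, C5, G4}

E4: violates R7
F4: violates R4
G4: legal
A4: violates R4
B4: legal
C5: legal
D5: violates R4
E5: violates R2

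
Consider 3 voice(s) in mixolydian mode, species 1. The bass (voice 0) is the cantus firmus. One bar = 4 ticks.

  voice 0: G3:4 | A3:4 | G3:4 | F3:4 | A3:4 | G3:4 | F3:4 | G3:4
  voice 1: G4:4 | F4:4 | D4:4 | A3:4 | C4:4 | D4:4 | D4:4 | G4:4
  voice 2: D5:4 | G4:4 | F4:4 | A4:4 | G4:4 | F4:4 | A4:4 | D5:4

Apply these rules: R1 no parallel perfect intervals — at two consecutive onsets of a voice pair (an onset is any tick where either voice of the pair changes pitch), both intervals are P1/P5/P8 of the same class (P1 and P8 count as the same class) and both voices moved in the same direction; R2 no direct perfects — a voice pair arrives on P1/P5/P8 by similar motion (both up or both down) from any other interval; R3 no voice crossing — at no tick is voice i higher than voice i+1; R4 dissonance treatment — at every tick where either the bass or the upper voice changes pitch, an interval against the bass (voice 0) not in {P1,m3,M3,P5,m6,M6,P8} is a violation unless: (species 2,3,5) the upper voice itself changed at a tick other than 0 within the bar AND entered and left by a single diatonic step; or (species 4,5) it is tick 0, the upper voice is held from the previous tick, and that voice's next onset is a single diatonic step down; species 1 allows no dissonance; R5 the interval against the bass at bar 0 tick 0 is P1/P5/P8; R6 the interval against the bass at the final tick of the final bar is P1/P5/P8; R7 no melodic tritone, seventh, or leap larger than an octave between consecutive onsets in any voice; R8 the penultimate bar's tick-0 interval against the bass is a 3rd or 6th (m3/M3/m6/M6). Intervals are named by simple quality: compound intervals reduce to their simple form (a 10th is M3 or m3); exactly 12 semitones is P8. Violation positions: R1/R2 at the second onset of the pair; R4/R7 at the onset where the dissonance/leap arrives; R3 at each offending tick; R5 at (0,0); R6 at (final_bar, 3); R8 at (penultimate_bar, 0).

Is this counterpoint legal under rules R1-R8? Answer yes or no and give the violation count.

No (8 violations)

bar 0: v0=G3 v1=G4 v2=D5 (P5)
bar 1: v0=A3 v1=F4 v2=G4 (m7)
bar 2: v0=G3 v1=D4 v2=F4 (m7)
bar 3: v0=F3 v1=A3 v2=A4 (M3)
bar 4: v0=A3 v1=C4 v2=G4 (m7)
bar 5: v0=G3 v1=D4 v2=F4 (m7)
bar 6: v0=F3 v1=D4 v2=A4 (M3)
bar 7: v0=G3 v1=G4 v2=D5 (P5)
  R4 @ bar1.0: A3/G4 m7 untreated
  R2 @ bar2.0: A3/F4 m6 -> G3/D4 P5 similar
  R4 @ bar2.0: G3/F4 m7 untreated
  R4 @ bar4.0: A3/G4 m7 untreated
  R4 @ bar5.0: G3/F4 m7 untreated
  R1 @ bar7.0: D4/A4 P5 -> G4/D5 P5 similar
  R2 @ bar7.0: F3/D4 M6 -> G3/G4 P8 similar
  R2 @ bar7.0: F3/A4 M3 -> G3/D5 P5 similar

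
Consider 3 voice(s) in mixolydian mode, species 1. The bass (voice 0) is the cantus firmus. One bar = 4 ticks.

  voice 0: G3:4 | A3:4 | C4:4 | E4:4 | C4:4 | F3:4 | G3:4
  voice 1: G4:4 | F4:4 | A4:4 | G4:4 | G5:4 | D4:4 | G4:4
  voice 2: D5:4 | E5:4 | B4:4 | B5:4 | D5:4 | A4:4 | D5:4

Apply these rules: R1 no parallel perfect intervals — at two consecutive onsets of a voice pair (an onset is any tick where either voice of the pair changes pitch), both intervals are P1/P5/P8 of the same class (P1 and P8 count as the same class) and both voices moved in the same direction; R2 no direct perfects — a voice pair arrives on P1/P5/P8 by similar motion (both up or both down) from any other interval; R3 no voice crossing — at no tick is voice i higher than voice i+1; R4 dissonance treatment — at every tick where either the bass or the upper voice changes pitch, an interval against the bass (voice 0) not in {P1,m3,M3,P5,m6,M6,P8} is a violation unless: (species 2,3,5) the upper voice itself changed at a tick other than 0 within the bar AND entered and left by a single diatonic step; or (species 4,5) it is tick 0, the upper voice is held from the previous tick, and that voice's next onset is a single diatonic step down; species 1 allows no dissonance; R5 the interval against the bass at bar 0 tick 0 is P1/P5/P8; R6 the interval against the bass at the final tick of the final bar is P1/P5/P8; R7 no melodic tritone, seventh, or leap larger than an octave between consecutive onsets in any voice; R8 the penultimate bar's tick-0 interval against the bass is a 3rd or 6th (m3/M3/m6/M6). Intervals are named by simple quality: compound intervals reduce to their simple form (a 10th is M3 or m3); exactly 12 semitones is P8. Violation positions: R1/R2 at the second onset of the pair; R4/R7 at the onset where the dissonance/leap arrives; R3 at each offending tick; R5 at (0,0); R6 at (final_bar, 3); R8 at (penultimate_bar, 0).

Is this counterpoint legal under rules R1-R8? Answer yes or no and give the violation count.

No (13 violations)

bar 0: v0=G3 v1=G4 v2=D5 (P5)
bar 1: v0=A3 v1=F4 v2=E5 (P5)
bar 2: v0=C4 v1=A4 v2=B4 (M7)
bar 3: v0=E4 v1=G4 v2=B5 (P5)
bar 4: v0=C4 v1=G5 v2=D5 (M2)
bar 5: v0=F3 v1=D4 v2=A4 (M3)
bar 6: v0=G3 v1=G4 v2=D5 (P5)
  R1 @ bar1.0: G3/D5 P5 -> A3/E5 P5 similar
  R4 @ bar2.0: C4/B4 M7 untreated
  R2 @ bar3.0: C4/B4 M7 -> E4/B5 P5 similar
  R3 @ bar4.0: G5 above D5
  R4 @ bar4.0: C4/D5 M2 untreated
  R3 @ bar4.1: G5 above D5
  R3 @ bar4.2: G5 above D5
  R3 @ bar4.3: G5 above D5
  R2 @ bar5.0: G5/D5 P4 -> D4/A4 P5 similar
  R7 @ bar5.0: G5->D4 leap 17st
  R1 @ bar6.0: D4/A4 P5 -> G4/D5 P5 similar
  R2 @ bar6.0: F3/D4 M6 -> G3/G4 P8 similar
  R2 @ bar6.0: F3/A4 M3 -> G3/D5 P5 similar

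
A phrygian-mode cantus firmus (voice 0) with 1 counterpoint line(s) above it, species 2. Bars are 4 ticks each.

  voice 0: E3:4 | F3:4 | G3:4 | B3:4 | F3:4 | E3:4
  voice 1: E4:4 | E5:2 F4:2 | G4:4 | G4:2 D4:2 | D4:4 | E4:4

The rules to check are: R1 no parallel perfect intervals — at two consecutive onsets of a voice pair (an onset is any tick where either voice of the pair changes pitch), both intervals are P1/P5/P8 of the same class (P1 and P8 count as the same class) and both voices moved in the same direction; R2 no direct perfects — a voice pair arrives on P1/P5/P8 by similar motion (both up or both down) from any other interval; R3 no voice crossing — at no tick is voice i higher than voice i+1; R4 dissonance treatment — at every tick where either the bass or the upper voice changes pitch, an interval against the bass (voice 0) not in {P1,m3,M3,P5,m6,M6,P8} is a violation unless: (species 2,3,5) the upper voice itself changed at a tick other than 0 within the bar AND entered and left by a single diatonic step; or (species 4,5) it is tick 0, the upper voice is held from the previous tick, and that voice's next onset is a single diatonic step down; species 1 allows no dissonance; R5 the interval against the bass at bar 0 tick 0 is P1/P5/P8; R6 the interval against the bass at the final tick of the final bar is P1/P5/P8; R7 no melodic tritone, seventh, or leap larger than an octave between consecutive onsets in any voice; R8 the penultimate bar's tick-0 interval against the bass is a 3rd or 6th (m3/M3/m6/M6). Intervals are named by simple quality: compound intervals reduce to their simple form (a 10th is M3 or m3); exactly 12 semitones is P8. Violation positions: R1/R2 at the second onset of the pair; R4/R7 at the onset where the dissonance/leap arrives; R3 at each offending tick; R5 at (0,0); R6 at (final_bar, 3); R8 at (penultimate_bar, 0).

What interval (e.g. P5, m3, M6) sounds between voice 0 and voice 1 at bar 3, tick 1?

voice 0=B3 voice 1=G4 -> m6

m6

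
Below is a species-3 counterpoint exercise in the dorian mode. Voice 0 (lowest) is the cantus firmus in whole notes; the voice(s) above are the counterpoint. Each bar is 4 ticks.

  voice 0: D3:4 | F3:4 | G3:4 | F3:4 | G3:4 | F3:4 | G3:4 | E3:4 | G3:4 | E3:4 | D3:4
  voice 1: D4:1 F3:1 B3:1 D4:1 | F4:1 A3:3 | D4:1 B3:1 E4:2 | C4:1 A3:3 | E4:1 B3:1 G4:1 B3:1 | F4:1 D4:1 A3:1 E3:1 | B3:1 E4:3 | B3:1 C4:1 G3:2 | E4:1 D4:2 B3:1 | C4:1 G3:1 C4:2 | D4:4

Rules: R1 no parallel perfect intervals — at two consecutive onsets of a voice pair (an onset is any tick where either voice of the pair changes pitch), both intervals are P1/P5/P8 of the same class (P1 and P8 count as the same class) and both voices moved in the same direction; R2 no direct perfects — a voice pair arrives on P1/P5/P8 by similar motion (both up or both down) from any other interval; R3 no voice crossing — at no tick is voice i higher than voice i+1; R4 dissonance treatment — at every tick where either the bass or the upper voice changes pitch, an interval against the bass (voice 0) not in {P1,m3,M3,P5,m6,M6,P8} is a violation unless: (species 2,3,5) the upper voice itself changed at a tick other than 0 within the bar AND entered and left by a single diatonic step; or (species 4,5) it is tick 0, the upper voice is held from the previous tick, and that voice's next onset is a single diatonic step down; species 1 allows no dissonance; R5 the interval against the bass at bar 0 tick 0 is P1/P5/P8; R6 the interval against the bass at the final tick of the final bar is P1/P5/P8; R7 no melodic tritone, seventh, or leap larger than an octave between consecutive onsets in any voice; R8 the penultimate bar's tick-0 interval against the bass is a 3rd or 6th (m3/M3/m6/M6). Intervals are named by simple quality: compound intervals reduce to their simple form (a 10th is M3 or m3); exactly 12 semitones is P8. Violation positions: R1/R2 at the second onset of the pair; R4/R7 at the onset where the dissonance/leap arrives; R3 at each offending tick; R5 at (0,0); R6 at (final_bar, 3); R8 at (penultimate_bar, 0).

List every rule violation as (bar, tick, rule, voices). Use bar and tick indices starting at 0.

(0, 2, R7, (1,))
(1, 0, R1, (0, 1))
(2, 0, R2, (0, 1))
(3, 0, R2, (0, 1))
(5, 0, R7, (1,))
(5, 3, R3, (0, 1))
(5, 3, R4, (0, 1))
(7, 0, R2, (0, 1))

bar 0: v0=D3 v1=D4 downbeat P8
bar 1: v0=F3 v1=F4 downbeat P8
bar 2: v0=G3 v1=D4 downbeat P5
bar 3: v0=F3 v1=C4 downbeat P5
bar 4: v0=G3 v1=E4 downbeat M6
bar 5: v0=F3 v1=F4 downbeat P8
bar 6: v0=G3 v1=B3 downbeat M3
bar 7: v0=E3 v1=B3 downbeat P5
bar 8: v0=G3 v1=E4 downbeat M6
bar 9: v0=E3 v1=C4 downbeat m6
bar 10: v0=D3 v1=D4 downbeat P8
  -> R7 @ bar 0 tick 2 v(1,): F3->B3 leap 6st
  -> R1 @ bar 1 tick 0 v(0, 1): D3/D4 P8 -> F3/F4 P8 similar
  -> R2 @ bar 2 tick 0 v(0, 1): F3/A3 M3 -> G3/D4 P5 similar
  -> R2 @ bar 3 tick 0 v(0, 1): G3/E4 M6 -> F3/C4 P5 similar
  -> R7 @ bar 5 tick 0 v(1,): B3->F4 leap 6st
  -> R3 @ bar 5 tick 3 v(0, 1): F3 above E3
  -> R4 @ bar 5 tick 3 v(0, 1): F3/E3 m2 untreated
  -> R2 @ bar 7 tick 0 v(0, 1): G3/E4 M6 -> E3/B3 P5 similar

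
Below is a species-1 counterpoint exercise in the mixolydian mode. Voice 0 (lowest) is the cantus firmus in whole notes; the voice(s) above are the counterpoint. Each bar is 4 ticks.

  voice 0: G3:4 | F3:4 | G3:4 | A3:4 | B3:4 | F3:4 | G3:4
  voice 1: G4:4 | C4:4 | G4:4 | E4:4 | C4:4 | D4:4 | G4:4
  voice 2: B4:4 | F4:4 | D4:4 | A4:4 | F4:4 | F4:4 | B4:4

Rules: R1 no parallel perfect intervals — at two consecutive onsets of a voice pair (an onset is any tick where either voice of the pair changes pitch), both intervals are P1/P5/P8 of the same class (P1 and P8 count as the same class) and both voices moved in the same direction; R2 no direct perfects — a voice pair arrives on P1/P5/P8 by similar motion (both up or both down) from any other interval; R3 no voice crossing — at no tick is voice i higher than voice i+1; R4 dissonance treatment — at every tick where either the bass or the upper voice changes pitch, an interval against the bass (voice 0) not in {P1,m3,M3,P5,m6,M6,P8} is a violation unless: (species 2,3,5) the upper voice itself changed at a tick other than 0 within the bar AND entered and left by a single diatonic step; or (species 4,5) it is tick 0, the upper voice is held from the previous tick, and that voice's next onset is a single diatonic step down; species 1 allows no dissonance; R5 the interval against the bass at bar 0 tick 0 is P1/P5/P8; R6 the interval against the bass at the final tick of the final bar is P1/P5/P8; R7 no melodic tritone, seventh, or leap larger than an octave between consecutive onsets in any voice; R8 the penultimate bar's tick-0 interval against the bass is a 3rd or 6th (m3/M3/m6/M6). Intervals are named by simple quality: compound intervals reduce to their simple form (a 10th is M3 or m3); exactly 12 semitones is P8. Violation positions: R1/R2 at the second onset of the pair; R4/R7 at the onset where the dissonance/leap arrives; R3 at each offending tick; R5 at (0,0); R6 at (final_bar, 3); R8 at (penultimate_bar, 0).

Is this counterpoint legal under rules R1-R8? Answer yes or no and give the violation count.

bar 0: v0=G3 v1=G4 v2=B4 (M3)
bar 1: v0=F3 v1=C4 v2=F4 (P8)
bar 2: v0=G3 v1=G4 v2=D4 (P5)
bar 3: v0=A3 v1=E4 v2=A4 (P8)
bar 4: v0=B3 v1=C4 v2=F4 (TT)
bar 5: v0=F3 v1=D4 v2=F4 (P8)
bar 6: v0=G3 v1=G4 v2=B4 (M3)
  R5 @ bar0.0: opens on M3
  R2 @ bar1.0: G3/G4 P8 -> F3/C4 P5 similar
  R2 @ bar1.0: G3/B4 M3 -> F3/F4 P8 similar
  R7 @ bar1.0: B4->F4 leap 6st
  R2 @ bar2.0: F3/C4 P5 -> G3/G4 P8 similar
  R3 @ bar2.0: G4 above D4
  R3 @ bar2.1: G4 above D4
  R3 @ bar2.2: G4 above D4
  R3 @ bar2.3: G4 above D4
  R2 @ bar3.0: G3/D4 P5 -> A3/A4 P8 similar
  R4 @ bar4.0: B3/C4 m2 untreated
  R4 @ bar4.0: B3/F4 TT untreated
  R7 @ bar5.0: B3->F3 leap 6st
  R8 @ bar5.0: penult P8 not 3rd/6th
  R2 @ bar6.0: F3/D4 M6 -> G3/G4 P8 similar
  R7 @ bar6.0: F4->B4 leap 6st
  R6 @ bar6.3: closes on M3

No (17 violations)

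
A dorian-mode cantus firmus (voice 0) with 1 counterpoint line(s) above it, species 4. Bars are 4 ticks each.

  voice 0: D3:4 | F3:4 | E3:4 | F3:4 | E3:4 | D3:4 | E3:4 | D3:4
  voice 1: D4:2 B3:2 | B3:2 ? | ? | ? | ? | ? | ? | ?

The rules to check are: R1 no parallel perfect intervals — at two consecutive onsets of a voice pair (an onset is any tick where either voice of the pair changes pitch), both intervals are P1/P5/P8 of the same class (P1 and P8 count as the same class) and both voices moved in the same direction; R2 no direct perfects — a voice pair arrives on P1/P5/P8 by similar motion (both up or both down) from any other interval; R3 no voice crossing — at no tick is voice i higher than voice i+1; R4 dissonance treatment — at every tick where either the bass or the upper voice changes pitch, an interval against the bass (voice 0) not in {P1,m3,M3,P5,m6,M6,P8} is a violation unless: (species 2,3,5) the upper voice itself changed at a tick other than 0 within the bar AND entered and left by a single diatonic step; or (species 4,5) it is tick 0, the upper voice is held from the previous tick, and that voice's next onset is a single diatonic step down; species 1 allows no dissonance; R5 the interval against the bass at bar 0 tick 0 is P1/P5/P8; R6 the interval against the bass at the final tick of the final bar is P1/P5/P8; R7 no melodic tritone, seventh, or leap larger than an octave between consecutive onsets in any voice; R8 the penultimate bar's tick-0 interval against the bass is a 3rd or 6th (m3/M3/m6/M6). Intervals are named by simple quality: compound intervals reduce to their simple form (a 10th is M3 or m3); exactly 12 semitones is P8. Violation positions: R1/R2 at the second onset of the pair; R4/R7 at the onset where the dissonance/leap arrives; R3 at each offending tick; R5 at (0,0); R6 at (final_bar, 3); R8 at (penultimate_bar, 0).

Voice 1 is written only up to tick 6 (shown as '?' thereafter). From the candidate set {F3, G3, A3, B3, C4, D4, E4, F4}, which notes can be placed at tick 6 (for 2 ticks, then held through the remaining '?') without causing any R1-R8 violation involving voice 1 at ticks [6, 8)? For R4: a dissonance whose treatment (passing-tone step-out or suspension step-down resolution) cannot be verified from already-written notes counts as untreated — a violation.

F3: violates R7
G3: violates R4
A3: legal
B3: legal
C4: legal
D4: legal
E4: violates R4
F4: violates R7

{A3, B3, C4, D4}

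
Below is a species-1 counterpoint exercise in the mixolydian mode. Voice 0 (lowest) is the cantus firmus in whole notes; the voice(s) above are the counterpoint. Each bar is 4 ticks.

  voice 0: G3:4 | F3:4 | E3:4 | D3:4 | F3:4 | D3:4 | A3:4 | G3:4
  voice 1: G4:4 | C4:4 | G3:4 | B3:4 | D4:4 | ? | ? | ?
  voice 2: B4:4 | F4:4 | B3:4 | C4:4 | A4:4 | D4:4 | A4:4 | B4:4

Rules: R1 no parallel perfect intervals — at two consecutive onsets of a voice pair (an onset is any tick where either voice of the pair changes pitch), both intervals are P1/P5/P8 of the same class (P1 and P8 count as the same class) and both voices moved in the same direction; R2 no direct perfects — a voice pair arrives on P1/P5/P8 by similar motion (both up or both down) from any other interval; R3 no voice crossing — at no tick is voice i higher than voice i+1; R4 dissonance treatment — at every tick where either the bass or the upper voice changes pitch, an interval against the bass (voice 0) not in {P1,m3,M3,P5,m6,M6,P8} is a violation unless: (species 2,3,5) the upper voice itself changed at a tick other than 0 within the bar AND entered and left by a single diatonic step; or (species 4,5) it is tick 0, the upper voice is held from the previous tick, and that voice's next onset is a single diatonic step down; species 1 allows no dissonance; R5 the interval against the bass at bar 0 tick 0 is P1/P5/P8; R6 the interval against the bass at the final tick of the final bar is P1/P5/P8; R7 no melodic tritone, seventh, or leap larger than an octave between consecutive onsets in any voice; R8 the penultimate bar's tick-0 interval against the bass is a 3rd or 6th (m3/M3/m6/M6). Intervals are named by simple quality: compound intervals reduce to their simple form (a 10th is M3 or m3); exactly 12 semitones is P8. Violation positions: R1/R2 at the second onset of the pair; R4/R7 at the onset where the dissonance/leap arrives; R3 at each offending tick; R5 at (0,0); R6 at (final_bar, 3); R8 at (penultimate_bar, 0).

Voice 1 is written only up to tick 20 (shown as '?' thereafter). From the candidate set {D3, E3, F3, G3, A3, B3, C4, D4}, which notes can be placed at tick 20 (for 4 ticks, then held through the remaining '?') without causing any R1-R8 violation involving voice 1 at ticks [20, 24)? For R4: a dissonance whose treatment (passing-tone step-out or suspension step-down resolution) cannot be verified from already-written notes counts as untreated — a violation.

D3: violates R2
E3: violates R4,R7
F3: legal
G3: violates R1,R4
A3: violates R2
B3: legal
C4: violates R4
D4: legal

{B3, D4, F3}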